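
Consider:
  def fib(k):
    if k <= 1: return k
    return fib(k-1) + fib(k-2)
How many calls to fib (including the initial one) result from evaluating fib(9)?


Let C(m) = total calls to evaluate fib(m). Then C(0)=C(1)=1, and
C(m) = 1 + C(m-1) + C(m-2) for m >= 2.
Build the table (each entry = 1 + previous two):
  C(0) = 1
  C(1) = 1
  C(2) = 1 + 1 + 1 = 3
  C(3) = 1 + 3 + 1 = 5
  C(4) = 1 + 5 + 3 = 9
  C(5) = 1 + 9 + 5 = 15
  C(6) = 1 + 15 + 9 = 25
  C(7) = 1 + 25 + 15 = 41
  C(8) = 1 + 41 + 25 = 67
  C(9) = 1 + 67 + 41 = 109
Total calls for fib(9) = 109


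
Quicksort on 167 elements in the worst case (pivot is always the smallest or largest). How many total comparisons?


In the worst case, each partition step picks the worst pivot:
  Partition 1: 166 comparisons (n-1 elements to compare)
  Partition 2: 165 comparisons
  Partition 3: 164 comparisons
  Partition 4: 163 comparisons
  Partition 5: 162 comparisons
  ...
  Last partition: 0 comparisons
Total = (n-1) + (n-2) + ... + 1 + 0 = n*(n-1)/2
= 167*166/2 = 13861


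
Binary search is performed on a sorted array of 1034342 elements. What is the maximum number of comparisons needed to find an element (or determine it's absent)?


Binary search halves the search space each comparison:
  Step 1: search space = 1034342 -> 517171
  Step 2: search space = 517171 -> 258585
  Step 3: search space = 258585 -> 129292
  Step 4: search space = 129292 -> 64646
  Step 5: search space = 64646 -> 32323
  Step 6: search space = 32323 -> 16161
  Step 7: search space = 16161 -> 8080
  Step 8: search space = 8080 -> 4040
  Step 9: search space = 4040 -> 2020
  Step 10: search space = 2020 -> 1010
  Step 11: search space = 1010 -> 505
  Step 12: search space = 505 -> 252
  Step 13: search space = 252 -> 126
  Step 14: search space = 126 -> 63
  Step 15: search space = 63 -> 31
  Step 16: search space = 31 -> 15
  Step 17: search space = 15 -> 7
  Step 18: search space = 7 -> 3
  Step 19: search space = 3 -> 1
  Step 20: search space = 1 (final check)
Maximum comparisons = floor(log2(1034342)) + 1 = 19 + 1 = 20


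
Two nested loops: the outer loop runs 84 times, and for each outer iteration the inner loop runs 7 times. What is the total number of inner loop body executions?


Outer loop: 84 iterations
Inner loop: 7 iterations per outer iteration
Total = 84 * 7 = 588


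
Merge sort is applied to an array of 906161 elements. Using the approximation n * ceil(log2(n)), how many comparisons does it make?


Merge sort divides the array into halves recursively.
Number of levels = ceil(log2(906161)) = 20
At each level, approximately n = 906161 comparisons are needed for merging.
Total comparisons ~ n * ceil(log2(n)) = 906161 * 20 = 18123220


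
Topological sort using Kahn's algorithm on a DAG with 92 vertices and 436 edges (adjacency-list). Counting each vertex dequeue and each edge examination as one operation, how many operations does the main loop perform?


Kahn's algorithm:
  1. Compute in-degrees: O(V + E)
  2. Process queue: each vertex dequeued once (O(V))
     each edge examined once (O(E))
Total = V + E = 92 + 436 = 528


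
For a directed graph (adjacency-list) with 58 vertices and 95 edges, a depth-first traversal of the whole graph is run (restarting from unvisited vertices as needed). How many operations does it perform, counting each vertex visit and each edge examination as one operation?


A full DFS traversal visits each vertex once and examines each edge once.
V = 58
E = 95
Sum = 58 + 95 = 153


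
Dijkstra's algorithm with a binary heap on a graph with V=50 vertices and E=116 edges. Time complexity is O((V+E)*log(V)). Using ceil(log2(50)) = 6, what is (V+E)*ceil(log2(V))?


Dijkstra with a binary heap: each vertex is extracted once, each edge may relax once.
Each heap operation costs O(log V).
V + E = 50 + 116 = 166
ceil(log2(50)) = 6 (since 2^5 = 32 < 50 <= 64 = 2^6)
Total heap work = (V+E) * ceil(log2(V)) = 166 * 6 = 996


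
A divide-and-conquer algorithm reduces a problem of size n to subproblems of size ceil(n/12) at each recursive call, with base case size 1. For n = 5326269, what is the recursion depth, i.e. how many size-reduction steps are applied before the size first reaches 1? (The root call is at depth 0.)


Each step divides the size by 12 (rounding up); after k steps the size is ceil(n/12^k), which equals 1 exactly when 12^k >= n.
So the depth is the smallest k with 12^k >= 5326269, i.e. ceil(log_12(5326269)).
12^6 = 2985984 < 5326269 <= 35831808 = 12^7
Recursion depth = 7


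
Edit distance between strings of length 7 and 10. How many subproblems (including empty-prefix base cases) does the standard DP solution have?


The table includes base cases (empty prefixes).
Rows: (m+1) = 8
Columns: (n+1) = 11
Total = 8 * 11 = 88


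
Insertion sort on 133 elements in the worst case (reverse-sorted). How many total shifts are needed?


In the worst case (reverse-sorted), each element shifts past all previous:
  Element 1: 1 shifts
  Element 2: 2 shifts
  Element 3: 3 shifts
  Element 4: 4 shifts
  Element 5: 5 shifts
  ...
  Element 132: 132 shifts
Total = 1 + 2 + ... + 132
= 133*(133-1)/2 = 8778


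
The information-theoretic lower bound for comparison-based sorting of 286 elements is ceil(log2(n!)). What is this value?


A binary decision tree of height h has at most 2^h leaves and needs at least n! of them, so h >= ceil(log2(n!)).
286! is far too large to multiply out, so use Stirling's series:
  ln(n!) ~ n ln n - n + (1/2) ln(2 pi n) + 1/(12n)  (error below 1/(360 n^3), negligible here)
  ln(286) = 5.6559918
  n ln n = 286 * 5.6559918 = 1617.6137
  (1/2) ln(2 pi * 286) = (1/2) ln(1796.9910) = 3.7469
  1/(12*286) = 0.0003
  ln(286!) ~ 1617.6137 - 286 + 3.7469 + 0.0003 = 1335.3609
Convert to base 2: log2(286!) = 1335.3609 / ln 2 = 1335.3609 / 0.69314718 = 1926.5185
ceil(1926.5185) = 1927


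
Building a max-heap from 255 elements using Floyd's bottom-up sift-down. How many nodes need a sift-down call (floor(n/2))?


In a heap of 255 elements (0-indexed array):
  Last element index: 254
  Parent of last element: floor((254 - 1) / 2) = 126
  Internal nodes: indices 0 to 126
  Count = floor(255/2) = 127


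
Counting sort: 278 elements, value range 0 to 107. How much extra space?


n = 278 (output array)
k = 108 (count array for 108 distinct values)
Extra space = 278 + 108 = 386


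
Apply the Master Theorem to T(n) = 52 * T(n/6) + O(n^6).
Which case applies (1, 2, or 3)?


The Master Theorem: T(n) = a*T(n/b) + O(n^c)
  a = 52, b = 6, c = 6
log_b(a) = log_6(52) ~ 2.205
Compare b^c with a: 6^6 = 46656 > 52, so c > log_b(a).
Since c > log_b(a), Case 3 applies.
T(n) = O(n^6)
Master Theorem case = 3


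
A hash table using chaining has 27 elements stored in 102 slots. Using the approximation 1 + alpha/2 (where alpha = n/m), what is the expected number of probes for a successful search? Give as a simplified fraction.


Load factor alpha = n/m = 27/102
Expected probes = 1 + alpha/2 = 1 + 27/(2*102)
= 1 + 27/204
= 204/204 + 27/204
= 231/204
Simplify: 77/68


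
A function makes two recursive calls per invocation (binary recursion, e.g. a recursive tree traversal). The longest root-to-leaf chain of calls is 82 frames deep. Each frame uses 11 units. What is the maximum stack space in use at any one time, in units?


Binary recursion: the two calls run one after the other, so only one root-to-leaf chain of frames is on the stack at a time.
Maximum depth (longest chain) = 82 frames
Each frame = 11 units
Max stack space = 82 * 11 = 902


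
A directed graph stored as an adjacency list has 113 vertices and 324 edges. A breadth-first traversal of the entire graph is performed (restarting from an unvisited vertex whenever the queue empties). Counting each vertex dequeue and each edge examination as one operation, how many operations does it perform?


A full BFS traversal dequeues each vertex once and examines each edge once.
Vertex visits: 113
Edge visits: 324
V + E = 113 + 324 = 437


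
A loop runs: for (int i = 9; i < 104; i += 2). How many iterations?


Loop starts at i = 9, increments by 2, stops when i >= 104.
Number of iterations = ceil((104 - 9) / 2)
= ceil(95 / 2)
= 48


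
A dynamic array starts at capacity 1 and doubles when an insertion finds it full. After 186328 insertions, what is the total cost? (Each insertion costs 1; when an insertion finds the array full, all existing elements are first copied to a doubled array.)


Insertion cost: 186328 (one per element)
Resizes occur just before inserting elements 2, 3, 5, 9, ...
Elements copied at each resize: 1 + 2 + 4 + 8 + 16 + 32 + 64 + 128 + 256 + 512 + 1024 + 2048 + 4096 + 8192 + 16384 + 32768 + 65536 + 131072
Sum of copies = 262143 (geometric series: 2^k - 1)
Total = 186328 + 262143 = 448471


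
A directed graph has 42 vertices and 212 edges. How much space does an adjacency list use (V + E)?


Adjacency list: one list head per vertex + one entry per edge
Vertex heads: 42
Edge entries: 212
Total = 42 + 212 = 254


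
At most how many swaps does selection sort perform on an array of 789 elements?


Each of the 788 passes places one element in its final position.
Pass 1: swap minimum into position 0
Pass 2: swap minimum of remaining into position 1
...
Pass 788: last two elements, one swap
Maximum swaps = 789 - 1 = 788


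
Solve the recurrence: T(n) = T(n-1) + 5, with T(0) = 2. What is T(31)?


Unrolling the recurrence:
T(31) = T(30) + 5
       = T(29) + 5 + 5
       = T(28) + 5*3
       ...
       = T(0) + 5*31
       = 2 + 155 = 157


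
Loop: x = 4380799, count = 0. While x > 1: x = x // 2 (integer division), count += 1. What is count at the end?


The variable x halves each step:
x = 4380799 -> 2190399 -> 1095199 -> 547599 -> 273799 -> 136899 -> 68449 -> 34224 -> 17112 -> 8556 -> 4278 -> 2139 -> 1069 -> 534 -> 267 -> 133 -> 66 -> 33 -> 16 -> 8 -> 4 -> 2 -> 1
Number of halvings = floor(log2(4380799)) = 22


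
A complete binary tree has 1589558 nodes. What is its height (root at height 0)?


In a complete binary tree, level k holds nodes 2^k .. 2^(k+1)-1 (1-indexed).
Height = floor(log2(n)) = floor(log2(1589558)) = 20
Check: 2^20 = 1048576 <= 1589558 < 2097152 = 2^21


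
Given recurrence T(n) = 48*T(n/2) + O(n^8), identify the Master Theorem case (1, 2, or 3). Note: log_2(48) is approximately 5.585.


Master Theorem parameters: a=48, b=2, c=8
log_b(a) = 5.585
Compare b^c with a: 2^8 = 256 > 48, so c > log_b(a).
Comparing c=8 vs log_b(a)=5.585:
8 > 5.585 => Case 3
Result: T(n) = O(n^8)
Master Theorem case = 3


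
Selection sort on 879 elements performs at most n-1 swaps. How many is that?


Each of the 878 passes places one element in its final position.
Pass 1: swap minimum into position 0
Pass 2: swap minimum of remaining into position 1
...
Pass 878: last two elements, one swap
Maximum swaps = 879 - 1 = 878


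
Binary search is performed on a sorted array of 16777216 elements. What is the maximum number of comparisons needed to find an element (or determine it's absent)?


Binary search halves the search space each comparison:
  Step 1: search space = 16777216 -> 8388608
  Step 2: search space = 8388608 -> 4194304
  Step 3: search space = 4194304 -> 2097152
  Step 4: search space = 2097152 -> 1048576
  Step 5: search space = 1048576 -> 524288
  Step 6: search space = 524288 -> 262144
  Step 7: search space = 262144 -> 131072
  Step 8: search space = 131072 -> 65536
  Step 9: search space = 65536 -> 32768
  Step 10: search space = 32768 -> 16384
  Step 11: search space = 16384 -> 8192
  Step 12: search space = 8192 -> 4096
  Step 13: search space = 4096 -> 2048
  Step 14: search space = 2048 -> 1024
  Step 15: search space = 1024 -> 512
  Step 16: search space = 512 -> 256
  Step 17: search space = 256 -> 128
  Step 18: search space = 128 -> 64
  Step 19: search space = 64 -> 32
  Step 20: search space = 32 -> 16
  Step 21: search space = 16 -> 8
  Step 22: search space = 8 -> 4
  Step 23: search space = 4 -> 2
  Step 24: search space = 2 -> 1
  Step 25: search space = 1 (final check)
Maximum comparisons = floor(log2(16777216)) + 1 = 24 + 1 = 25


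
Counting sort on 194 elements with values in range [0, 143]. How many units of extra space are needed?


Output array size: 194 (to store sorted result)
Count array size: 144 (one slot per possible value, range 0 to 143)
Total extra space = 194 + 144 = 338


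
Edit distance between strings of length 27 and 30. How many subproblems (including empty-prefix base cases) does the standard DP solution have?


The table includes base cases (empty prefixes).
Rows: (m+1) = 28
Columns: (n+1) = 31
Total = 28 * 31 = 868


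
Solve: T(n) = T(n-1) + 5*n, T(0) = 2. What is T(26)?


Expanding the recurrence:
T(26) = T(25) + 5*26
       = T(24) + 5*25 + 5*26
       ...
       = T(0) + 5*(1 + 2 + ... + 26)
       = 2 + 5 * 26*27/2
       = 2 + 5 * 351
       = 2 + 1755 = 1757


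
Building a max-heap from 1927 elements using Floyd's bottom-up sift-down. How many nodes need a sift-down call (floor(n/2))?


In a heap of 1927 elements (0-indexed array):
  Last element index: 1926
  Parent of last element: floor((1926 - 1) / 2) = 962
  Internal nodes: indices 0 to 962
  Count = floor(1927/2) = 963


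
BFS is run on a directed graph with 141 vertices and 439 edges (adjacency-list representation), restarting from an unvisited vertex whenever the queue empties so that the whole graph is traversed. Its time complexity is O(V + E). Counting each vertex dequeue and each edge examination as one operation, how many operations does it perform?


A full BFS traversal dequeues each vertex exactly once and examines each directed edge exactly once.
V = 141 (vertex processing cost)
E = 439 (edge examination cost)
Total operations proportional to V + E = 141 + 439 = 580


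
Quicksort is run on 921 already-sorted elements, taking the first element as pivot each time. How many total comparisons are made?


Sum of comparisons per partition:
920 + 919 + ... + 1 + 0
= 921 * (921 - 1) / 2
= 921 * 920 / 2
= 423660


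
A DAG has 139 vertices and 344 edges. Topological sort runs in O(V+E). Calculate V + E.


V = 139 (vertex processing)
E = 344 (edge processing)
V + E = 139 + 344 = 483


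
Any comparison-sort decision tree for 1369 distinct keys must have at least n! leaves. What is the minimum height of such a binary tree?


A binary decision tree of height h has at most 2^h leaves and needs at least n! of them, so h >= ceil(log2(n!)).
1369! is far too large to multiply out, so use Stirling's series:
  ln(n!) ~ n ln n - n + (1/2) ln(2 pi n) + 1/(12n)  (error below 1/(360 n^3), negligible here)
  ln(1369) = 7.2218358
  n ln n = 1369 * 7.2218358 = 9886.6932
  (1/2) ln(2 pi * 1369) = (1/2) ln(8601.6807) = 4.5299
  1/(12*1369) = 0.0001
  ln(1369!) ~ 9886.6932 - 1369 + 4.5299 + 0.0001 = 8522.2232
Convert to base 2: log2(1369!) = 8522.2232 / ln 2 = 8522.2232 / 0.69314718 = 12294.9692
ceil(12294.9692) = 12295


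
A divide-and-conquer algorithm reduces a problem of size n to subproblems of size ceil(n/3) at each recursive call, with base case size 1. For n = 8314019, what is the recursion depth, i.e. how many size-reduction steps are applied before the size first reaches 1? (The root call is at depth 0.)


Each step divides the size by 3 (rounding up); after k steps the size is ceil(n/3^k), which equals 1 exactly when 3^k >= n.
So the depth is the smallest k with 3^k >= 8314019, i.e. ceil(log_3(8314019)).
3^14 = 4782969 < 8314019 <= 14348907 = 3^15
Recursion depth = 15


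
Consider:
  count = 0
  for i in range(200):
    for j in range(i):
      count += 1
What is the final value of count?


For each i, the inner loop runs i times:
  i=0: inner runs 0 times
  i=1: inner runs 1 time
  i=2: inner runs 2 times
  i=3: inner runs 3 times
  i=4: inner runs 4 times
  i=5: inner runs 5 times
  i=6: inner runs 6 times
  i=7: inner runs 7 times
  ...
Total = 0 + 1 + 2 + ... + 199 = 200*(200-1)/2 = 19900


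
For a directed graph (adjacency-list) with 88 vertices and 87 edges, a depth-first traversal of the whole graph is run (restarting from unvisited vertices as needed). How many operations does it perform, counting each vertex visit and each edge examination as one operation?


A full DFS traversal visits each vertex once and examines each edge once.
V = 88
E = 87
Sum = 88 + 87 = 175


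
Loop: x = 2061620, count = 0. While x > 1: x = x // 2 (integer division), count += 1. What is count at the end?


The variable x halves each step:
x = 2061620 -> 1030810 -> 515405 -> 257702 -> 128851 -> 64425 -> 32212 -> 16106 -> 8053 -> 4026 -> 2013 -> 1006 -> 503 -> 251 -> 125 -> 62 -> 31 -> 15 -> 7 -> 3 -> 1
Number of halvings = floor(log2(2061620)) = 20


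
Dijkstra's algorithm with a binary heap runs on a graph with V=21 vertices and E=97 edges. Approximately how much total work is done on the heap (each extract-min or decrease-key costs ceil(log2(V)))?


Dijkstra with a binary heap: each vertex is extracted once, each edge may relax once.
Each heap operation costs O(log V).
V + E = 21 + 97 = 118
ceil(log2(21)) = 5 (since 2^4 = 16 < 21 <= 32 = 2^5)
Total heap work = (V+E) * ceil(log2(V)) = 118 * 5 = 590


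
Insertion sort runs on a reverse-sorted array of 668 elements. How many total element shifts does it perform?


Sum of shifts = 1 + 2 + 3 + ... + 667
= 668 * 667 / 2
= 445556 / 2
= 222778


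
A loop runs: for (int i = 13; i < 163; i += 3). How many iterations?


Loop starts at i = 13, increments by 3, stops when i >= 163.
Number of iterations = ceil((163 - 13) / 3)
= ceil(150 / 3)
= 50


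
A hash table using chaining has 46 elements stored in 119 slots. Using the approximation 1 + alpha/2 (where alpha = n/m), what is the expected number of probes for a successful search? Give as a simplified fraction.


Load factor alpha = n/m = 46/119
Expected probes = 1 + alpha/2 = 1 + 46/(2*119)
= 1 + 46/238
= 238/238 + 46/238
= 284/238
Simplify: 142/119


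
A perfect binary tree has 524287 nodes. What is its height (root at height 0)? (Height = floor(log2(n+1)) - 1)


For a perfect binary tree of height h: n = 2^(h+1) - 1, so h = log2(n+1) - 1.
  n + 1 = 524288 = 2^19
  log2(524288) = 19
  height = 19 - 1 = 18


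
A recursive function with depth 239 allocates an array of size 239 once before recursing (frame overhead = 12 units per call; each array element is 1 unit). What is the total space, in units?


Array allocation: 239 units (allocated once)
Stack frames: 239 deep * 12 per frame = 2868 units
Total = 239 + 2868 = 3107


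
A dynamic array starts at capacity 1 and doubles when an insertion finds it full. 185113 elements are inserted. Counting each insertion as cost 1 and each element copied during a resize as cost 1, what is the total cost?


n = 185113
Insertion costs: 185113
Resizes copy 1, 2, 4, ... up to the largest power of 2 that is <= n-1 = 185112, i.e. 131072.
Copy costs = 1 + 2 + 4 + 8 + 16 + 32 + 64 + 128 + 256 + 512 + 1024 + 2048 + 4096 + 8192 + 16384 + 32768 + 65536 + 131072 = 262143
Total = 185113 + 262143 = 447256


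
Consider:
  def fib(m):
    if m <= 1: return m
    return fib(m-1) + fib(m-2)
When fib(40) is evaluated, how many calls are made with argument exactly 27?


Let N(m) = number of times fib(m) is called while evaluating fib(40).
N(40) = 1 (the initial call).
N(39) = 1 (only fib(40) calls it).
For 1 <= m <= 38: fib(m) is called by fib(m+1) and fib(m+2), so
  N(m) = N(m+1) + N(m+2).
fib(0) is called only by fib(2), so N(0) = N(2).
Walk down from m=40:
  N(40)=1, N(39)=1, N(38)=2, N(37)=3, N(36)=5, N(35)=8, N(34)=13, N(33)=21, N(32)=34, N(31)=55, N(30)=89, N(29)=144, N(28)=233, N(27)=377
N(27) = 377


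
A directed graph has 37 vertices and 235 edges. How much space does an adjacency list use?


Adjacency list: one list head per vertex + one entry per edge
Vertex heads: 37
Edge entries: 235
Total = 37 + 235 = 272


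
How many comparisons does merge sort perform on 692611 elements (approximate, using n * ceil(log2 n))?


Recursion depth: ceil(log2(692611)) = 20
Each recursion level merges n = 692611 elements
Total = 692611 * 20 = 13852220


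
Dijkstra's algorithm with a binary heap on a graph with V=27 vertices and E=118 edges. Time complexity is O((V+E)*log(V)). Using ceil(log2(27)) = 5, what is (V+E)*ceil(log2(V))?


Dijkstra with a binary heap: each vertex is extracted once, each edge may relax once.
Each heap operation costs O(log V).
V + E = 27 + 118 = 145
ceil(log2(27)) = 5 (since 2^4 = 16 < 27 <= 32 = 2^5)
Total heap work = (V+E) * ceil(log2(V)) = 145 * 5 = 725


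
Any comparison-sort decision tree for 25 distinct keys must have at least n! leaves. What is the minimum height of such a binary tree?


A binary decision tree of height h has at most 2^h leaves and needs at least n! of them, so h >= ceil(log2(n!)).
Compute 25! as a running product:
  x2 = 2, x3 = 6, x4 = 24, x5 = 120
  x6 = 720, x7 = 5040, x8 = 40320, x9 = 362880
  x10 = 3628800, x11 = 39916800, x12 = 479001600, x13 = 6227020800
  x14 = 87178291200, x15 = 1307674368000, x16 = 20922789888000, x17 = 355687428096000
  x18 = 6402373705728000, x19 = 121645100408832000, x20 = 2432902008176640000, x21 = 51090942171709440000
  x22 = 1124000727777607680000, x23 = 25852016738884976640000, x24 = 620448401733239439360000, x25 = 15511210043330985984000000
25! = 15511210043330985984000000
Bracket between powers of 2:
  2^83 = 9671406556917033397649408 < 15511210043330985984000000 <= 19342813113834066795298816 = 2^84
So ceil(log2(25!)) = 84


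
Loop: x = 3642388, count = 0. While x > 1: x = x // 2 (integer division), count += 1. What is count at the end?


The variable x halves each step:
x = 3642388 -> 1821194 -> 910597 -> 455298 -> 227649 -> 113824 -> 56912 -> 28456 -> 14228 -> 7114 -> 3557 -> 1778 -> 889 -> 444 -> 222 -> 111 -> 55 -> 27 -> 13 -> 6 -> 3 -> 1
Number of halvings = floor(log2(3642388)) = 21


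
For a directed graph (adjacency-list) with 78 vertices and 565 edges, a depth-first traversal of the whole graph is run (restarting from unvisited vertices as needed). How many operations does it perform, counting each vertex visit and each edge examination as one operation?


A full DFS traversal visits each vertex once and examines each edge once.
V = 78
E = 565
Sum = 78 + 565 = 643


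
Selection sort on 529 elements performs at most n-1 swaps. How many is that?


Each of the 528 passes places one element in its final position.
Pass 1: swap minimum into position 0
Pass 2: swap minimum of remaining into position 1
...
Pass 528: last two elements, one swap
Maximum swaps = 529 - 1 = 528


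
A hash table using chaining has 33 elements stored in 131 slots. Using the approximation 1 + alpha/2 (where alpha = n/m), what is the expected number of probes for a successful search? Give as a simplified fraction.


Load factor alpha = n/m = 33/131
Expected probes = 1 + alpha/2 = 1 + 33/(2*131)
= 1 + 33/262
= 262/262 + 33/262
= 295/262


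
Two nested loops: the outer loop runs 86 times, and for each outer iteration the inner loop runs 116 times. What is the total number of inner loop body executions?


Outer loop: 86 iterations
Inner loop: 116 iterations per outer iteration
Total = 86 * 116 = 9976


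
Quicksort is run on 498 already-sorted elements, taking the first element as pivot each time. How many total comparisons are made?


Sum of comparisons per partition:
497 + 496 + ... + 1 + 0
= 498 * (498 - 1) / 2
= 498 * 497 / 2
= 123753


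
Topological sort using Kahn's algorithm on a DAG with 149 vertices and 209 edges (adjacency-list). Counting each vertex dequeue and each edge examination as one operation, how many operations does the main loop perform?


Kahn's algorithm:
  1. Compute in-degrees: O(V + E)
  2. Process queue: each vertex dequeued once (O(V))
     each edge examined once (O(E))
Total = V + E = 149 + 209 = 358


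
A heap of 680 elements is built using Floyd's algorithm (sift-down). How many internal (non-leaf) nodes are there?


Leaf nodes occupy roughly half the array.
Sift-down is called for each internal node, starting from the last one.
Internal nodes = floor(n/2) = floor(680/2) = 340


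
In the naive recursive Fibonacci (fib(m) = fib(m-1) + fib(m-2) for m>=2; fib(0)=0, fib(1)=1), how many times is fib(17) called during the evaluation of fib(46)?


Let N(m) = number of times fib(m) is called while evaluating fib(46).
N(46) = 1 (the initial call).
N(45) = 1 (only fib(46) calls it).
For 1 <= m <= 44: fib(m) is called by fib(m+1) and fib(m+2), so
  N(m) = N(m+1) + N(m+2).
fib(0) is called only by fib(2), so N(0) = N(2).
Walk down from m=46:
  N(46)=1, N(45)=1, N(44)=2, N(43)=3, N(42)=5, N(41)=8, N(40)=13, N(39)=21, N(38)=34, N(37)=55, N(36)=89, N(35)=144, N(34)=233, N(33)=377, N(32)=610, N(31)=987, N(30)=1597, N(29)=2584, N(28)=4181, N(27)=6765, N(26)=10946, N(25)=17711, N(24)=28657, N(23)=46368, N(22)=75025, N(21)=121393, N(20)=196418, N(19)=317811, N(18)=514229, N(17)=832040
N(17) = 832040


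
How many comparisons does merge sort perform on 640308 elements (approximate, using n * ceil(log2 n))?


Recursion depth: ceil(log2(640308)) = 20
Each recursion level merges n = 640308 elements
Total = 640308 * 20 = 12806160


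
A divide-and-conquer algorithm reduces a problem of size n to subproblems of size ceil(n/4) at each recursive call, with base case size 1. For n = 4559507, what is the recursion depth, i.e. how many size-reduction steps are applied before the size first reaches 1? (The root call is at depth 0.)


Each step divides the size by 4 (rounding up); after k steps the size is ceil(n/4^k), which equals 1 exactly when 4^k >= n.
So the depth is the smallest k with 4^k >= 4559507, i.e. ceil(log_4(4559507)).
4^11 = 4194304 < 4559507 <= 16777216 = 4^12
Recursion depth = 12


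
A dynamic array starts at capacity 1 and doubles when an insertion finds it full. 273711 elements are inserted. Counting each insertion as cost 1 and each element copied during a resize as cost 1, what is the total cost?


n = 273711
Insertion costs: 273711
Resizes copy 1, 2, 4, ... up to the largest power of 2 that is <= n-1 = 273710, i.e. 262144.
Copy costs = 1 + 2 + 4 + 8 + 16 + 32 + 64 + 128 + 256 + 512 + 1024 + 2048 + 4096 + 8192 + 16384 + 32768 + 65536 + 131072 + 262144 = 524287
Total = 273711 + 524287 = 797998


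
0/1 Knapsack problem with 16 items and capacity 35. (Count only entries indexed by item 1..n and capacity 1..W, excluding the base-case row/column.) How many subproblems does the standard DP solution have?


The DP table is indexed by (item, capacity).
Rows: 16 items
Columns: 35 capacity values (1 to W)
Total subproblems = 16 * 35 = 560


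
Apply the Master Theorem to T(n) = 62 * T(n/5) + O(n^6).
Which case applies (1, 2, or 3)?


The Master Theorem: T(n) = a*T(n/b) + O(n^c)
  a = 62, b = 5, c = 6
log_b(a) = log_5(62) ~ 2.564
Compare b^c with a: 5^6 = 15625 > 62, so c > log_b(a).
Since c > log_b(a), Case 3 applies.
T(n) = O(n^6)
Master Theorem case = 3


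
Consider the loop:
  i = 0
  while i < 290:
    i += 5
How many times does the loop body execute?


Starting at i = 0, each iteration adds 5.
Iterations until i >= 290:
  Iteration 1: i = 0 -> i = 5
  Iteration 2: i = 5 -> i = 10
  Iteration 3: i = 10 -> i = 15
  Iteration 4: i = 15 -> i = 20
  Iteration 5: i = 20 -> i = 25
  Iteration 6: i = 25 -> i = 30
  Iteration 7: i = 30 -> i = 35
  Iteration 8: i = 35 -> i = 40
  ... continuing ...
Total iterations = ceil(290/5) = 58


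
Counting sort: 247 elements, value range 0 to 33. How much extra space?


n = 247 (output array)
k = 34 (count array for 34 distinct values)
Extra space = 247 + 34 = 281


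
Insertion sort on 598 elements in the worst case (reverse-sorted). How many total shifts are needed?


In the worst case (reverse-sorted), each element shifts past all previous:
  Element 1: 1 shifts
  Element 2: 2 shifts
  Element 3: 3 shifts
  Element 4: 4 shifts
  Element 5: 5 shifts
  ...
  Element 597: 597 shifts
Total = 1 + 2 + ... + 597
= 598*(598-1)/2 = 178503


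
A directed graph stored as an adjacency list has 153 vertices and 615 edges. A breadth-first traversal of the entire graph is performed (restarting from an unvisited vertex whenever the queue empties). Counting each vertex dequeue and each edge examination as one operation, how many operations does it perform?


A full BFS traversal dequeues each vertex once and examines each edge once.
Vertex visits: 153
Edge visits: 615
V + E = 153 + 615 = 768


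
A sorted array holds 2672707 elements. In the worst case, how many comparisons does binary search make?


Halving sequence: 2672707 -> 1336353 -> 668176 -> 334088 -> 167044 -> 83522 -> 41761 -> 20880 -> 10440 -> 5220 -> 2610 -> 1305 -> 652 -> 326 -> 163 -> 81 -> 40 -> 20 -> 10 -> 5 -> 2 -> 1
Number of halvings = 21
Max comparisons = 21 + 1 = 22


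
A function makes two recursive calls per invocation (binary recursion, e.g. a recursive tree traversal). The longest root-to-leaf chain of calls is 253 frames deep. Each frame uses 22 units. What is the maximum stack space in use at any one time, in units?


Binary recursion: the two calls run one after the other, so only one root-to-leaf chain of frames is on the stack at a time.
Maximum depth (longest chain) = 253 frames
Each frame = 22 units
Max stack space = 253 * 22 = 5566


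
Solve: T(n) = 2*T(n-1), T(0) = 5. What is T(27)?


Unrolling:
T(27) = 2*T(26) = 2^2*T(25) = ... = 2^27*T(0)
= 2^27 * 5
= 134217728 * 5 = 671088640


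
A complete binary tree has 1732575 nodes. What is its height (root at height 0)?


In a complete binary tree, level k holds nodes 2^k .. 2^(k+1)-1 (1-indexed).
Height = floor(log2(n)) = floor(log2(1732575)) = 20
Check: 2^20 = 1048576 <= 1732575 < 2097152 = 2^21


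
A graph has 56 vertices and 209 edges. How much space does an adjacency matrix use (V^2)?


Adjacency matrix: V x V grid of entries
Space = V^2 = 56^2 = 56 * 56 = 3136


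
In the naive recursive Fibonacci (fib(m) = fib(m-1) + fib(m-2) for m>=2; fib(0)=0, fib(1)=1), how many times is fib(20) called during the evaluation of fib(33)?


Let N(m) = number of times fib(m) is called while evaluating fib(33).
N(33) = 1 (the initial call).
N(32) = 1 (only fib(33) calls it).
For 1 <= m <= 31: fib(m) is called by fib(m+1) and fib(m+2), so
  N(m) = N(m+1) + N(m+2).
fib(0) is called only by fib(2), so N(0) = N(2).
Walk down from m=33:
  N(33)=1, N(32)=1, N(31)=2, N(30)=3, N(29)=5, N(28)=8, N(27)=13, N(26)=21, N(25)=34, N(24)=55, N(23)=89, N(22)=144, N(21)=233, N(20)=377
N(20) = 377


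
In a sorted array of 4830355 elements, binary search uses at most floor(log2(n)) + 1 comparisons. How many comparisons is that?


Halving sequence: 4830355 -> 2415177 -> 1207588 -> 603794 -> 301897 -> 150948 -> 75474 -> 37737 -> 18868 -> 9434 -> 4717 -> 2358 -> 1179 -> 589 -> 294 -> 147 -> 73 -> 36 -> 18 -> 9 -> 4 -> 2 -> 1
Number of halvings = 22
Max comparisons = 22 + 1 = 23


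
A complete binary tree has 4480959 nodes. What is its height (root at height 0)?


In a complete binary tree, level k holds nodes 2^k .. 2^(k+1)-1 (1-indexed).
Height = floor(log2(n)) = floor(log2(4480959)) = 22
Check: 2^22 = 4194304 <= 4480959 < 8388608 = 2^23


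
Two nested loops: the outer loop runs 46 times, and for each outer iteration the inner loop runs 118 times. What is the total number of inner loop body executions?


Outer loop: 46 iterations
Inner loop: 118 iterations per outer iteration
Total = 46 * 118 = 5428


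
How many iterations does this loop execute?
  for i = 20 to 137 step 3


The loop variable i takes values starting at 20 and increments by 3 each iteration.
Sequence: i = 20, 23, 26, 29, 32, 35, 38, 41, 44, ...
The upper bound 137 is inclusive, so the count is floor((last - first) / step) + 1:
floor((137 - 20) / 3) + 1 = floor(117/3) + 1 = 39 + 1 = 40


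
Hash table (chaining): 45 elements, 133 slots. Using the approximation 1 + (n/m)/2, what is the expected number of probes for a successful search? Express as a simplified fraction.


Computing expected probes:
alpha = 45/133
= 1 + alpha/2
= 1 + 45/(2*133)
= (2*133 + 45) / (2*133)
= 311/266


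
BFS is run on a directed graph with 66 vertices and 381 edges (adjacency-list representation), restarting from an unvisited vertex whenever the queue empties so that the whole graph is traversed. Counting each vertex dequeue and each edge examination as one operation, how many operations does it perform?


A full BFS traversal dequeues each vertex exactly once and examines each directed edge exactly once.
V = 66 (vertex processing cost)
E = 381 (edge examination cost)
Total operations proportional to V + E = 66 + 381 = 447


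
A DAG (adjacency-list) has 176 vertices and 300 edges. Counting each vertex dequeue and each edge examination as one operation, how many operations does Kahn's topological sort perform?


V = 176 (vertex processing)
E = 300 (edge processing)
V + E = 176 + 300 = 476


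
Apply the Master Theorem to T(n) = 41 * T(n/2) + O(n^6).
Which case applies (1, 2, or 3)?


The Master Theorem: T(n) = a*T(n/b) + O(n^c)
  a = 41, b = 2, c = 6
log_b(a) = log_2(41) ~ 5.358
Compare b^c with a: 2^6 = 64 > 41, so c > log_b(a).
Since c > log_b(a), Case 3 applies.
T(n) = O(n^6)
Master Theorem case = 3


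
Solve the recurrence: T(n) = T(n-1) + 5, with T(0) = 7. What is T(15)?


Unrolling the recurrence:
T(15) = T(14) + 5
       = T(13) + 5 + 5
       = T(12) + 5*3
       ...
       = T(0) + 5*15
       = 7 + 75 = 82


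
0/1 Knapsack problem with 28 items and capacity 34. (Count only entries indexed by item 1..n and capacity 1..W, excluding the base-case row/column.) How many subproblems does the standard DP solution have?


The DP table is indexed by (item, capacity).
Rows: 28 items
Columns: 34 capacity values (1 to W)
Total subproblems = 28 * 34 = 952


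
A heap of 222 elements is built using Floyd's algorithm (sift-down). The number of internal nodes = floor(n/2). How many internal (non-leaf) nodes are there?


Leaf nodes occupy roughly half the array.
Sift-down is called for each internal node, starting from the last one.
Internal nodes = floor(n/2) = floor(222/2) = 111


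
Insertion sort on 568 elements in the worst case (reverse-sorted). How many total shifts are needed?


In the worst case (reverse-sorted), each element shifts past all previous:
  Element 1: 1 shifts
  Element 2: 2 shifts
  Element 3: 3 shifts
  Element 4: 4 shifts
  Element 5: 5 shifts
  ...
  Element 567: 567 shifts
Total = 1 + 2 + ... + 567
= 568*(568-1)/2 = 161028


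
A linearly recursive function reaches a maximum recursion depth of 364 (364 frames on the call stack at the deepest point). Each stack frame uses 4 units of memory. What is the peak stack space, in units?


Maximum recursion depth = 364 frames
Memory per frame = 4 units
Total stack space = depth * frame_size
= 364 * 4 = 1456


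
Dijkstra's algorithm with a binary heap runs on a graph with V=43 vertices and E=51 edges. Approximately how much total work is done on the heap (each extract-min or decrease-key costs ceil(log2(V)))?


Dijkstra with a binary heap: each vertex is extracted once, each edge may relax once.
Each heap operation costs O(log V).
V + E = 43 + 51 = 94
ceil(log2(43)) = 6 (since 2^5 = 32 < 43 <= 64 = 2^6)
Total heap work = (V+E) * ceil(log2(V)) = 94 * 6 = 564


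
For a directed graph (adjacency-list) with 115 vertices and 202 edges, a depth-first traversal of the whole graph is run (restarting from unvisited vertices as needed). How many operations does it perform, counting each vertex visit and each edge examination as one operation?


A full DFS traversal visits each vertex once and examines each edge once.
V = 115
E = 202
Sum = 115 + 202 = 317


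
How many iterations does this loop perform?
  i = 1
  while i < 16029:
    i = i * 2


The loop variable doubles each iteration:
i = 1 -> 2 -> 4 -> 8 -> 16 -> 32 -> 64 -> 128 -> 256 -> 512 -> 1024 -> 2048 -> 4096 -> 8192 -> 16384 (stop, 16384 >= 16029)
Number of doublings = ceil(log2(16029)) = 14


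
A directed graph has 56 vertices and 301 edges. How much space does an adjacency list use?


Adjacency list: one list head per vertex + one entry per edge
Vertex heads: 56
Edge entries: 301
Total = 56 + 301 = 357


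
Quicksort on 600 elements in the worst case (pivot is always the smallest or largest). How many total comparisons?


In the worst case, each partition step picks the worst pivot:
  Partition 1: 599 comparisons (n-1 elements to compare)
  Partition 2: 598 comparisons
  Partition 3: 597 comparisons
  Partition 4: 596 comparisons
  Partition 5: 595 comparisons
  ...
  Last partition: 0 comparisons
Total = (n-1) + (n-2) + ... + 1 + 0 = n*(n-1)/2
= 600*599/2 = 179700


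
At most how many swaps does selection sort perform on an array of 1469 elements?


Each of the 1468 passes places one element in its final position.
Pass 1: swap minimum into position 0
Pass 2: swap minimum of remaining into position 1
...
Pass 1468: last two elements, one swap
Maximum swaps = 1469 - 1 = 1468


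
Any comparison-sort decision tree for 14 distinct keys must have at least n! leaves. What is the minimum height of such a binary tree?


A binary decision tree of height h has at most 2^h leaves and needs at least n! of them, so h >= ceil(log2(n!)).
Compute 14! as a running product:
  x2 = 2, x3 = 6, x4 = 24, x5 = 120
  x6 = 720, x7 = 5040, x8 = 40320, x9 = 362880
  x10 = 3628800, x11 = 39916800, x12 = 479001600, x13 = 6227020800
  x14 = 87178291200
14! = 87178291200
Bracket between powers of 2:
  2^36 = 68719476736 < 87178291200 <= 137438953472 = 2^37
So ceil(log2(14!)) = 37


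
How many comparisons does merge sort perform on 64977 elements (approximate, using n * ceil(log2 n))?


Recursion depth: ceil(log2(64977)) = 16
Each recursion level merges n = 64977 elements
Total = 64977 * 16 = 1039632


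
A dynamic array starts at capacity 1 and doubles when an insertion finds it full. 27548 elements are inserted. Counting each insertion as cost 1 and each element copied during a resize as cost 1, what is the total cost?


n = 27548
Insertion costs: 27548
Resizes copy 1, 2, 4, ... up to the largest power of 2 that is <= n-1 = 27547, i.e. 16384.
Copy costs = 1 + 2 + 4 + 8 + 16 + 32 + 64 + 128 + 256 + 512 + 1024 + 2048 + 4096 + 8192 + 16384 = 32767
Total = 27548 + 32767 = 60315


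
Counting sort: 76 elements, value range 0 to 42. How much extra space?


n = 76 (output array)
k = 43 (count array for 43 distinct values)
Extra space = 76 + 43 = 119


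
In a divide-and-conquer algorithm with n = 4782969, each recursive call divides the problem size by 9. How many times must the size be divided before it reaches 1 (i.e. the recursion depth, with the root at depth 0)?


Number of divisions = log_9(4782969)
Sizes: 4782969 -> 531441 -> 59049 -> 6561 -> 729 -> 81 -> 9 -> 1 (7 divisions)
Recursion depth = 7


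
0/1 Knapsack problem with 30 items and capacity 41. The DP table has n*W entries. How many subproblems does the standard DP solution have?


The DP table is indexed by (item, capacity).
Rows: 30 items
Columns: 41 capacity values (1 to W)
Total subproblems = 30 * 41 = 1230


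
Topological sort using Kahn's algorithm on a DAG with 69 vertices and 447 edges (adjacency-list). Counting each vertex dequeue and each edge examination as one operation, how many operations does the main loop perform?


Kahn's algorithm:
  1. Compute in-degrees: O(V + E)
  2. Process queue: each vertex dequeued once (O(V))
     each edge examined once (O(E))
Total = V + E = 69 + 447 = 516


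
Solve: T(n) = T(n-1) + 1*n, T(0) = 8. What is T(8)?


Expanding the recurrence:
T(8) = T(7) + 1*8
       = T(6) + 1*7 + 1*8
       ...
       = T(0) + 1*(1 + 2 + ... + 8)
       = 8 + 1 * 8*9/2
       = 8 + 1 * 36
       = 8 + 36 = 44


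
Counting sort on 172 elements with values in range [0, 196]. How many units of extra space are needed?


Output array size: 172 (to store sorted result)
Count array size: 197 (one slot per possible value, range 0 to 196)
Total extra space = 172 + 197 = 369
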